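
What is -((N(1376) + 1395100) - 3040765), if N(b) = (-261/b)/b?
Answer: 3115862615301/1893376 ≈ 1.6457e+6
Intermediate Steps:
N(b) = -261/b²
-((N(1376) + 1395100) - 3040765) = -((-261/1376² + 1395100) - 3040765) = -((-261*1/1893376 + 1395100) - 3040765) = -((-261/1893376 + 1395100) - 3040765) = -(2641448857339/1893376 - 3040765) = -1*(-3115862615301/1893376) = 3115862615301/1893376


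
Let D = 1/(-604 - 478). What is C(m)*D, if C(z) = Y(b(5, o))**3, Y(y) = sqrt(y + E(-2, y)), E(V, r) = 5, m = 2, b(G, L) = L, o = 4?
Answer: -27/1082 ≈ -0.024954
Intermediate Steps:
D = -1/1082 (D = 1/(-1082) = -1/1082 ≈ -0.00092421)
Y(y) = sqrt(5 + y) (Y(y) = sqrt(y + 5) = sqrt(5 + y))
C(z) = 27 (C(z) = (sqrt(5 + 4))**3 = (sqrt(9))**3 = 3**3 = 27)
C(m)*D = 27*(-1/1082) = -27/1082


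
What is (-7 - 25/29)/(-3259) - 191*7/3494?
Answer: -125564575/330221434 ≈ -0.38024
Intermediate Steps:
(-7 - 25/29)/(-3259) - 191*7/3494 = (-7 - 25*1/29)*(-1/3259) - 1337*1/3494 = (-7 - 25/29)*(-1/3259) - 1337/3494 = -228/29*(-1/3259) - 1337/3494 = 228/94511 - 1337/3494 = -125564575/330221434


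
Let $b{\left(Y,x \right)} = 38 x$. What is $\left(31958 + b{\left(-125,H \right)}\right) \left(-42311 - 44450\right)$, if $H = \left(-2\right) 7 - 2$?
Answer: $-2719957350$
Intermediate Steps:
$H = -16$ ($H = -14 - 2 = -16$)
$\left(31958 + b{\left(-125,H \right)}\right) \left(-42311 - 44450\right) = \left(31958 + 38 \left(-16\right)\right) \left(-42311 - 44450\right) = \left(31958 - 608\right) \left(-86761\right) = 31350 \left(-86761\right) = -2719957350$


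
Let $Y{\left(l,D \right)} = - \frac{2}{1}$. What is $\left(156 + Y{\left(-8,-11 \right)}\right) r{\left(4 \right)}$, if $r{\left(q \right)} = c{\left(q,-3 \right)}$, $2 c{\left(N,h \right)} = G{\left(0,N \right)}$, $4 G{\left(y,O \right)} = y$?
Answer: $0$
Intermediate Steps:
$G{\left(y,O \right)} = \frac{y}{4}$
$c{\left(N,h \right)} = 0$ ($c{\left(N,h \right)} = \frac{\frac{1}{4} \cdot 0}{2} = \frac{1}{2} \cdot 0 = 0$)
$r{\left(q \right)} = 0$
$Y{\left(l,D \right)} = -2$ ($Y{\left(l,D \right)} = \left(-2\right) 1 = -2$)
$\left(156 + Y{\left(-8,-11 \right)}\right) r{\left(4 \right)} = \left(156 - 2\right) 0 = 154 \cdot 0 = 0$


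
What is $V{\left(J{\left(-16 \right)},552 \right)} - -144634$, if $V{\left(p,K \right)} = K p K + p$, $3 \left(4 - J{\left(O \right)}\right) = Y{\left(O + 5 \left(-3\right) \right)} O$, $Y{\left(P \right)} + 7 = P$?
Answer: $- \frac{181170278}{3} \approx -6.039 \cdot 10^{7}$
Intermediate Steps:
$Y{\left(P \right)} = -7 + P$
$J{\left(O \right)} = 4 - \frac{O \left(-22 + O\right)}{3}$ ($J{\left(O \right)} = 4 - \frac{\left(-7 + \left(O + 5 \left(-3\right)\right)\right) O}{3} = 4 - \frac{\left(-7 + \left(O - 15\right)\right) O}{3} = 4 - \frac{\left(-7 + \left(-15 + O\right)\right) O}{3} = 4 - \frac{\left(-22 + O\right) O}{3} = 4 - \frac{O \left(-22 + O\right)}{3}$)
$V{\left(p,K \right)} = p + p K^{2}$ ($V{\left(p,K \right)} = p K^{2} + p = p + p K^{2}$)
$V{\left(J{\left(-16 \right)},552 \right)} - -144634 = \left(4 - - \frac{16 \left(-22 - 16\right)}{3}\right) \left(1 + 552^{2}\right) - -144634 = \left(4 - \left(- \frac{16}{3}\right) \left(-38\right)\right) \left(1 + 304704\right) + 144634 = \left(4 - \frac{608}{3}\right) 304705 + 144634 = \left(- \frac{596}{3}\right) 304705 + 144634 = - \frac{181604180}{3} + 144634 = - \frac{181170278}{3}$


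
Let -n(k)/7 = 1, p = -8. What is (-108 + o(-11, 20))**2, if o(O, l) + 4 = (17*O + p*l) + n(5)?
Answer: 217156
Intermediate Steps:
n(k) = -7 (n(k) = -7*1 = -7)
o(O, l) = -11 - 8*l + 17*O (o(O, l) = -4 + ((17*O - 8*l) - 7) = -4 + ((-8*l + 17*O) - 7) = -4 + (-7 - 8*l + 17*O) = -11 - 8*l + 17*O)
(-108 + o(-11, 20))**2 = (-108 + (-11 - 8*20 + 17*(-11)))**2 = (-108 + (-11 - 160 - 187))**2 = (-108 - 358)**2 = (-466)**2 = 217156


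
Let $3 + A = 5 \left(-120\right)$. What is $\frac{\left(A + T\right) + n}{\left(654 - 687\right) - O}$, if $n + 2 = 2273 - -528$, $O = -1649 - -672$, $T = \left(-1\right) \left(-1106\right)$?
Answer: $\frac{1651}{472} \approx 3.4979$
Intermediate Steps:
$T = 1106$
$O = -977$ ($O = -1649 + 672 = -977$)
$A = -603$ ($A = -3 + 5 \left(-120\right) = -3 - 600 = -603$)
$n = 2799$ ($n = -2 + \left(2273 - -528\right) = -2 + \left(2273 + 528\right) = -2 + 2801 = 2799$)
$\frac{\left(A + T\right) + n}{\left(654 - 687\right) - O} = \frac{\left(-603 + 1106\right) + 2799}{\left(654 - 687\right) - -977} = \frac{503 + 2799}{\left(654 - 687\right) + 977} = \frac{3302}{-33 + 977} = \frac{3302}{944} = 3302 \cdot \frac{1}{944} = \frac{1651}{472}$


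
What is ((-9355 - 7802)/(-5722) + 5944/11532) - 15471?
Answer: -255159787223/16496526 ≈ -15467.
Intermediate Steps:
((-9355 - 7802)/(-5722) + 5944/11532) - 15471 = (-17157*(-1/5722) + 5944*(1/11532)) - 15471 = (17157/5722 + 1486/2883) - 15471 = 57966523/16496526 - 15471 = -255159787223/16496526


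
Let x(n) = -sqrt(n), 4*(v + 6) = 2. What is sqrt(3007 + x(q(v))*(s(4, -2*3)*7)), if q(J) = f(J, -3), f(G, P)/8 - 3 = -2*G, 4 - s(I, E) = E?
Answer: sqrt(3007 - 280*sqrt(7)) ≈ 47.604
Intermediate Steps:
v = -11/2 (v = -6 + (1/4)*2 = -6 + 1/2 = -11/2 ≈ -5.5000)
s(I, E) = 4 - E
f(G, P) = 24 - 16*G (f(G, P) = 24 + 8*(-2*G) = 24 - 16*G)
q(J) = 24 - 16*J
sqrt(3007 + x(q(v))*(s(4, -2*3)*7)) = sqrt(3007 + (-sqrt(24 - 16*(-11/2)))*((4 - (-2)*3)*7)) = sqrt(3007 + (-sqrt(24 + 88))*((4 - 1*(-6))*7)) = sqrt(3007 + (-sqrt(112))*((4 + 6)*7)) = sqrt(3007 + (-4*sqrt(7))*(10*7)) = sqrt(3007 - 4*sqrt(7)*70) = sqrt(3007 - 280*sqrt(7))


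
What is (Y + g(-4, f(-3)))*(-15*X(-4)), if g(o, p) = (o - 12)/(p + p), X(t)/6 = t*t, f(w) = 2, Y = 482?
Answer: -688320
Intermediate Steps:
X(t) = 6*t**2 (X(t) = 6*(t*t) = 6*t**2)
g(o, p) = (-12 + o)/(2*p) (g(o, p) = (-12 + o)/((2*p)) = (-12 + o)*(1/(2*p)) = (-12 + o)/(2*p))
(Y + g(-4, f(-3)))*(-15*X(-4)) = (482 + (1/2)*(-12 - 4)/2)*(-90*(-4)**2) = (482 + (1/2)*(1/2)*(-16))*(-90*16) = (482 - 4)*(-15*96) = 478*(-1440) = -688320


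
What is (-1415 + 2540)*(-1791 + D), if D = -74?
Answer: -2098125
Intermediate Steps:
(-1415 + 2540)*(-1791 + D) = (-1415 + 2540)*(-1791 - 74) = 1125*(-1865) = -2098125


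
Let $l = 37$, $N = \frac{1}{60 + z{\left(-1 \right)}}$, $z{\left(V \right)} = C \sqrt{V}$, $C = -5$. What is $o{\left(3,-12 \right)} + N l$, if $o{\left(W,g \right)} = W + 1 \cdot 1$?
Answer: $\frac{3344}{725} + \frac{37 i}{725} \approx 4.6124 + 0.051034 i$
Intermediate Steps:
$z{\left(V \right)} = - 5 \sqrt{V}$
$o{\left(W,g \right)} = 1 + W$ ($o{\left(W,g \right)} = W + 1 = 1 + W$)
$N = \frac{60 + 5 i}{3625}$ ($N = \frac{1}{60 - 5 \sqrt{-1}} = \frac{1}{60 - 5 i} = \frac{60 + 5 i}{3625} \approx 0.016552 + 0.0013793 i$)
$o{\left(3,-12 \right)} + N l = \left(1 + 3\right) + \left(\frac{12}{725} + \frac{i}{725}\right) 37 = 4 + \left(\frac{444}{725} + \frac{37 i}{725}\right) = \frac{3344}{725} + \frac{37 i}{725}$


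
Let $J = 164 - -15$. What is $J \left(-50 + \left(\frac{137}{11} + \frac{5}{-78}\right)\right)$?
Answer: $- \frac{5776151}{858} \approx -6732.1$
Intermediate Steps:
$J = 179$ ($J = 164 + 15 = 179$)
$J \left(-50 + \left(\frac{137}{11} + \frac{5}{-78}\right)\right) = 179 \left(-50 + \left(\frac{137}{11} + \frac{5}{-78}\right)\right) = 179 \left(-50 + \left(137 \cdot \frac{1}{11} + 5 \left(- \frac{1}{78}\right)\right)\right) = 179 \left(-50 + \left(\frac{137}{11} - \frac{5}{78}\right)\right) = 179 \left(-50 + \frac{10631}{858}\right) = 179 \left(- \frac{32269}{858}\right) = - \frac{5776151}{858}$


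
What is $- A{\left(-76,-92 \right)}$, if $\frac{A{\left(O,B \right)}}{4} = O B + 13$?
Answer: $-28020$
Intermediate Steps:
$A{\left(O,B \right)} = 52 + 4 B O$ ($A{\left(O,B \right)} = 4 \left(O B + 13\right) = 4 \left(B O + 13\right) = 4 \left(13 + B O\right) = 52 + 4 B O$)
$- A{\left(-76,-92 \right)} = - (52 + 4 \left(-92\right) \left(-76\right)) = - (52 + 27968) = \left(-1\right) 28020 = -28020$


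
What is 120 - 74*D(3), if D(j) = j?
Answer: -102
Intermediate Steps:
120 - 74*D(3) = 120 - 74*3 = 120 - 222 = -102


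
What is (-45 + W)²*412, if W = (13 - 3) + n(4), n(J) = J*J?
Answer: 148732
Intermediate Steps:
n(J) = J²
W = 26 (W = (13 - 3) + 4² = 10 + 16 = 26)
(-45 + W)²*412 = (-45 + 26)²*412 = (-19)²*412 = 361*412 = 148732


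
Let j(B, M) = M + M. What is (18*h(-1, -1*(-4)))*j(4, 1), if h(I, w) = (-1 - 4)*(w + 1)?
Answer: -900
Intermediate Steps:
j(B, M) = 2*M
h(I, w) = -5 - 5*w (h(I, w) = -5*(1 + w) = -5 - 5*w)
(18*h(-1, -1*(-4)))*j(4, 1) = (18*(-5 - (-5)*(-4)))*(2*1) = (18*(-5 - 5*4))*2 = (18*(-5 - 20))*2 = (18*(-25))*2 = -450*2 = -900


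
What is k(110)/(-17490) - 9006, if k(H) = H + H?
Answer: -1431956/159 ≈ -9006.0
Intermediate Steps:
k(H) = 2*H
k(110)/(-17490) - 9006 = (2*110)/(-17490) - 9006 = 220*(-1/17490) - 9006 = -2/159 - 9006 = -1431956/159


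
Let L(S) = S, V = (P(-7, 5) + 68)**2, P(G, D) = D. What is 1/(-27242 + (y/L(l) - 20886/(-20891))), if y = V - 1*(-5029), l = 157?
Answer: -3279887/89131013574 ≈ -3.6798e-5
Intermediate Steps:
V = 5329 (V = (5 + 68)**2 = 73**2 = 5329)
y = 10358 (y = 5329 - 1*(-5029) = 5329 + 5029 = 10358)
1/(-27242 + (y/L(l) - 20886/(-20891))) = 1/(-27242 + (10358/157 - 20886/(-20891))) = 1/(-27242 + (10358*(1/157) - 20886*(-1/20891))) = 1/(-27242 + (10358/157 + 20886/20891)) = 1/(-27242 + 219668080/3279887) = 1/(-89131013574/3279887) = -3279887/89131013574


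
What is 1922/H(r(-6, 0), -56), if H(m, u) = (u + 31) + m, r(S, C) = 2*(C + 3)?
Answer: -1922/19 ≈ -101.16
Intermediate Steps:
r(S, C) = 6 + 2*C (r(S, C) = 2*(3 + C) = 6 + 2*C)
H(m, u) = 31 + m + u (H(m, u) = (31 + u) + m = 31 + m + u)
1922/H(r(-6, 0), -56) = 1922/(31 + (6 + 2*0) - 56) = 1922/(31 + (6 + 0) - 56) = 1922/(31 + 6 - 56) = 1922/(-19) = 1922*(-1/19) = -1922/19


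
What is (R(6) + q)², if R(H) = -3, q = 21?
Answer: 324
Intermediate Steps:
(R(6) + q)² = (-3 + 21)² = 18² = 324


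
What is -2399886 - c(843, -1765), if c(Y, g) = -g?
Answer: -2401651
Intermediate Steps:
-2399886 - c(843, -1765) = -2399886 - (-1)*(-1765) = -2399886 - 1*1765 = -2399886 - 1765 = -2401651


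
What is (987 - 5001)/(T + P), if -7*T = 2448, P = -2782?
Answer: 14049/10961 ≈ 1.2817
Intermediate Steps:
T = -2448/7 (T = -⅐*2448 = -2448/7 ≈ -349.71)
(987 - 5001)/(T + P) = (987 - 5001)/(-2448/7 - 2782) = -4014/(-21922/7) = -4014*(-7/21922) = 14049/10961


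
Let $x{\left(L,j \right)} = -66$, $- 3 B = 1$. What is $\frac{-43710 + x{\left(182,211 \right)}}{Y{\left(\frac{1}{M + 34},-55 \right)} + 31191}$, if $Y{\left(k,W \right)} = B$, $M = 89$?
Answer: $- \frac{32832}{23393} \approx -1.4035$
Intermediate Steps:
$B = - \frac{1}{3}$ ($B = \left(- \frac{1}{3}\right) 1 = - \frac{1}{3} \approx -0.33333$)
$Y{\left(k,W \right)} = - \frac{1}{3}$
$\frac{-43710 + x{\left(182,211 \right)}}{Y{\left(\frac{1}{M + 34},-55 \right)} + 31191} = \frac{-43710 - 66}{- \frac{1}{3} + 31191} = - \frac{43776}{\frac{93572}{3}} = \left(-43776\right) \frac{3}{93572} = - \frac{32832}{23393}$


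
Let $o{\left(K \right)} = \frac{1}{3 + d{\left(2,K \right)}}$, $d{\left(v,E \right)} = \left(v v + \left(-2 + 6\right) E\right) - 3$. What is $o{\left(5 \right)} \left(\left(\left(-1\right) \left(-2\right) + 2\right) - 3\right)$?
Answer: $\frac{1}{24} \approx 0.041667$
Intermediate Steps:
$d{\left(v,E \right)} = -3 + v^{2} + 4 E$ ($d{\left(v,E \right)} = \left(v^{2} + 4 E\right) - 3 = -3 + v^{2} + 4 E$)
$o{\left(K \right)} = \frac{1}{4 + 4 K}$ ($o{\left(K \right)} = \frac{1}{3 + \left(-3 + 2^{2} + 4 K\right)} = \frac{1}{3 + \left(-3 + 4 + 4 K\right)} = \frac{1}{3 + \left(1 + 4 K\right)} = \frac{1}{4 + 4 K}$)
$o{\left(5 \right)} \left(\left(\left(-1\right) \left(-2\right) + 2\right) - 3\right) = \frac{1}{4 \left(1 + 5\right)} \left(\left(\left(-1\right) \left(-2\right) + 2\right) - 3\right) = \frac{1}{4 \cdot 6} \left(\left(2 + 2\right) - 3\right) = \frac{1}{4} \cdot \frac{1}{6} \left(4 - 3\right) = \frac{1}{24} \cdot 1 = \frac{1}{24}$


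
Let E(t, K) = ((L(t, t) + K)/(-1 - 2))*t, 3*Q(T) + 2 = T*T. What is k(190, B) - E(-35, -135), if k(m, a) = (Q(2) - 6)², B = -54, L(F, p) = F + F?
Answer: 21781/9 ≈ 2420.1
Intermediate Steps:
L(F, p) = 2*F
Q(T) = -⅔ + T²/3 (Q(T) = -⅔ + (T*T)/3 = -⅔ + T²/3)
k(m, a) = 256/9 (k(m, a) = ((-⅔ + (⅓)*2²) - 6)² = ((-⅔ + (⅓)*4) - 6)² = ((-⅔ + 4/3) - 6)² = (⅔ - 6)² = (-16/3)² = 256/9)
E(t, K) = t*(-2*t/3 - K/3) (E(t, K) = ((2*t + K)/(-1 - 2))*t = ((K + 2*t)/(-3))*t = ((K + 2*t)*(-⅓))*t = (-2*t/3 - K/3)*t = t*(-2*t/3 - K/3))
k(190, B) - E(-35, -135) = 256/9 - (-1)*(-35)*(-135 + 2*(-35))/3 = 256/9 - (-1)*(-35)*(-135 - 70)/3 = 256/9 - (-1)*(-35)*(-205)/3 = 256/9 - 1*(-7175/3) = 256/9 + 7175/3 = 21781/9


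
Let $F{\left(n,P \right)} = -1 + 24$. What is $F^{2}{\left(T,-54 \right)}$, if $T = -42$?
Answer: $529$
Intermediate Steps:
$F{\left(n,P \right)} = 23$
$F^{2}{\left(T,-54 \right)} = 23^{2} = 529$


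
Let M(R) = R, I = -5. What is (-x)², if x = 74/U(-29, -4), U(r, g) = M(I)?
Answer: 5476/25 ≈ 219.04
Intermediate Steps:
U(r, g) = -5
x = -74/5 (x = 74/(-5) = 74*(-⅕) = -74/5 ≈ -14.800)
(-x)² = (-1*(-74/5))² = (74/5)² = 5476/25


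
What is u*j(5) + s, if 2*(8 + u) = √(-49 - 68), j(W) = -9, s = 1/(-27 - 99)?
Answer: 9071/126 - 27*I*√13/2 ≈ 71.992 - 48.675*I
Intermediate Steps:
s = -1/126 (s = 1/(-126) = -1/126 ≈ -0.0079365)
u = -8 + 3*I*√13/2 (u = -8 + √(-49 - 68)/2 = -8 + √(-117)/2 = -8 + (3*I*√13)/2 = -8 + 3*I*√13/2 ≈ -8.0 + 5.4083*I)
u*j(5) + s = (-8 + 3*I*√13/2)*(-9) - 1/126 = (72 - 27*I*√13/2) - 1/126 = 9071/126 - 27*I*√13/2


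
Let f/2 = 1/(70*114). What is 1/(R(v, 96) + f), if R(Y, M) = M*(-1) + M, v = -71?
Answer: 3990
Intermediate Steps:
R(Y, M) = 0 (R(Y, M) = -M + M = 0)
f = 1/3990 (f = 2/((70*114)) = 2/7980 = 2*(1/7980) = 1/3990 ≈ 0.00025063)
1/(R(v, 96) + f) = 1/(0 + 1/3990) = 1/(1/3990) = 3990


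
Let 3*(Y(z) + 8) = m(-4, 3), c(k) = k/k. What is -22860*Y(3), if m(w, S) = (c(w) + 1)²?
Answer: 152400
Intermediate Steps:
c(k) = 1
m(w, S) = 4 (m(w, S) = (1 + 1)² = 2² = 4)
Y(z) = -20/3 (Y(z) = -8 + (⅓)*4 = -8 + 4/3 = -20/3)
-22860*Y(3) = -22860*(-20/3) = 152400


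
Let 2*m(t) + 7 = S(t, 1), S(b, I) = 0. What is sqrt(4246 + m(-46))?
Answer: sqrt(16970)/2 ≈ 65.135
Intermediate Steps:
m(t) = -7/2 (m(t) = -7/2 + (1/2)*0 = -7/2 + 0 = -7/2)
sqrt(4246 + m(-46)) = sqrt(4246 - 7/2) = sqrt(8485/2) = sqrt(16970)/2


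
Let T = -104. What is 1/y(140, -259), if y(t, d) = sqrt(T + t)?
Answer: 1/6 ≈ 0.16667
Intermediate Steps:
y(t, d) = sqrt(-104 + t)
1/y(140, -259) = 1/(sqrt(-104 + 140)) = 1/(sqrt(36)) = 1/6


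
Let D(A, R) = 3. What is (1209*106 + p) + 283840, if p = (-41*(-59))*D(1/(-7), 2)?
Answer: 419251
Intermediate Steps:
p = 7257 (p = -41*(-59)*3 = 2419*3 = 7257)
(1209*106 + p) + 283840 = (1209*106 + 7257) + 283840 = (128154 + 7257) + 283840 = 135411 + 283840 = 419251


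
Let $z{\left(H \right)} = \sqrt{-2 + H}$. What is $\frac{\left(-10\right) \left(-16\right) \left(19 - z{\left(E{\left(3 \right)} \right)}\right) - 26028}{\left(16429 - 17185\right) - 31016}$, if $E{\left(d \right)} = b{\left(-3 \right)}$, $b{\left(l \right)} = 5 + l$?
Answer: $\frac{5747}{7943} \approx 0.72353$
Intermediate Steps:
$E{\left(d \right)} = 2$ ($E{\left(d \right)} = 5 - 3 = 2$)
$\frac{\left(-10\right) \left(-16\right) \left(19 - z{\left(E{\left(3 \right)} \right)}\right) - 26028}{\left(16429 - 17185\right) - 31016} = \frac{\left(-10\right) \left(-16\right) \left(19 - \sqrt{-2 + 2}\right) - 26028}{\left(16429 - 17185\right) - 31016} = \frac{160 \left(19 - \sqrt{0}\right) - 26028}{\left(16429 - 17185\right) - 31016} = \frac{160 \left(19 - 0\right) - 26028}{-756 - 31016} = \frac{160 \left(19 + 0\right) - 26028}{-31772} = \left(160 \cdot 19 - 26028\right) \left(- \frac{1}{31772}\right) = \left(3040 - 26028\right) \left(- \frac{1}{31772}\right) = \left(-22988\right) \left(- \frac{1}{31772}\right) = \frac{5747}{7943}$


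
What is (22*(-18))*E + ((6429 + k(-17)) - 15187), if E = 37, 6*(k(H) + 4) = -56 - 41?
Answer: -140581/6 ≈ -23430.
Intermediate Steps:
k(H) = -121/6 (k(H) = -4 + (-56 - 41)/6 = -4 + (⅙)*(-97) = -4 - 97/6 = -121/6)
(22*(-18))*E + ((6429 + k(-17)) - 15187) = (22*(-18))*37 + ((6429 - 121/6) - 15187) = -396*37 + (38453/6 - 15187) = -14652 - 52669/6 = -140581/6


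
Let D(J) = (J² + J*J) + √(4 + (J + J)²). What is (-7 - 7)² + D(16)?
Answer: 708 + 2*√257 ≈ 740.06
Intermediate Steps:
D(J) = √(4 + 4*J²) + 2*J² (D(J) = (J² + J²) + √(4 + (2*J)²) = 2*J² + √(4 + 4*J²) = √(4 + 4*J²) + 2*J²)
(-7 - 7)² + D(16) = (-7 - 7)² + (2*16² + 2*√(1 + 16²)) = (-14)² + (2*256 + 2*√(1 + 256)) = 196 + (512 + 2*√257) = 708 + 2*√257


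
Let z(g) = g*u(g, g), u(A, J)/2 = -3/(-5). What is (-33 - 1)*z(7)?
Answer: -1428/5 ≈ -285.60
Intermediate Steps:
u(A, J) = 6/5 (u(A, J) = 2*(-3/(-5)) = 2*(-3*(-⅕)) = 2*(⅗) = 6/5)
z(g) = 6*g/5 (z(g) = g*(6/5) = 6*g/5)
(-33 - 1)*z(7) = (-33 - 1)*((6/5)*7) = -34*42/5 = -1428/5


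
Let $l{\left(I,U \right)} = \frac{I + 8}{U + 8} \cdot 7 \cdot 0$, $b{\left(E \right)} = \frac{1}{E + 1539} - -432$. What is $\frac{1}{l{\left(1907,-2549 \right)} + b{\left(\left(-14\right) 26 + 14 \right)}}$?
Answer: $\frac{1189}{513649} \approx 0.0023148$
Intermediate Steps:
$b{\left(E \right)} = 432 + \frac{1}{1539 + E}$ ($b{\left(E \right)} = \frac{1}{1539 + E} + 432 = 432 + \frac{1}{1539 + E}$)
$l{\left(I,U \right)} = 0$ ($l{\left(I,U \right)} = \frac{8 + I}{8 + U} 7 \cdot 0 = \frac{7 \left(8 + I\right)}{8 + U} 0 = 0$)
$\frac{1}{l{\left(1907,-2549 \right)} + b{\left(\left(-14\right) 26 + 14 \right)}} = \frac{1}{0 + \frac{664849 + 432 \left(\left(-14\right) 26 + 14\right)}{1539 + \left(\left(-14\right) 26 + 14\right)}} = \frac{1}{0 + \frac{664849 + 432 \left(-364 + 14\right)}{1539 + \left(-364 + 14\right)}} = \frac{1}{0 + \frac{664849 + 432 \left(-350\right)}{1539 - 350}} = \frac{1}{0 + \frac{664849 - 151200}{1189}} = \frac{1}{0 + \frac{1}{1189} \cdot 513649} = \frac{1}{0 + \frac{513649}{1189}} = \frac{1}{\frac{513649}{1189}} = \frac{1189}{513649}$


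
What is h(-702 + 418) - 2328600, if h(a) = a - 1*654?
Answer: -2329538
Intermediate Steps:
h(a) = -654 + a (h(a) = a - 654 = -654 + a)
h(-702 + 418) - 2328600 = (-654 + (-702 + 418)) - 2328600 = (-654 - 284) - 2328600 = -938 - 2328600 = -2329538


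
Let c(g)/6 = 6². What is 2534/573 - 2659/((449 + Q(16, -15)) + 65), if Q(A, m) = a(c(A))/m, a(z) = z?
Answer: -1288103/1431354 ≈ -0.89992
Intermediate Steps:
c(g) = 216 (c(g) = 6*6² = 6*36 = 216)
Q(A, m) = 216/m
2534/573 - 2659/((449 + Q(16, -15)) + 65) = 2534/573 - 2659/((449 + 216/(-15)) + 65) = 2534*(1/573) - 2659/((449 + 216*(-1/15)) + 65) = 2534/573 - 2659/((449 - 72/5) + 65) = 2534/573 - 2659/(2173/5 + 65) = 2534/573 - 2659/2498/5 = 2534/573 - 2659*5/2498 = 2534/573 - 13295/2498 = -1288103/1431354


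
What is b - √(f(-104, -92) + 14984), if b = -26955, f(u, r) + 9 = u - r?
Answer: -26955 - √14963 ≈ -27077.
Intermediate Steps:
f(u, r) = -9 + u - r (f(u, r) = -9 + (u - r) = -9 + u - r)
b - √(f(-104, -92) + 14984) = -26955 - √((-9 - 104 - 1*(-92)) + 14984) = -26955 - √((-9 - 104 + 92) + 14984) = -26955 - √(-21 + 14984) = -26955 - √14963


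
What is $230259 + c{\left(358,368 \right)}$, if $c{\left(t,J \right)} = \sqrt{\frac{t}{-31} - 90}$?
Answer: $230259 + \frac{2 i \sqrt{24397}}{31} \approx 2.3026 \cdot 10^{5} + 10.077 i$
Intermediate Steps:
$c{\left(t,J \right)} = \sqrt{-90 - \frac{t}{31}}$ ($c{\left(t,J \right)} = \sqrt{t \left(- \frac{1}{31}\right) - 90} = \sqrt{- \frac{t}{31} - 90} = \sqrt{-90 - \frac{t}{31}}$)
$230259 + c{\left(358,368 \right)} = 230259 + \frac{\sqrt{-86490 - 11098}}{31} = 230259 + \frac{\sqrt{-97588}}{31} = 230259 + \frac{2 i \sqrt{24397}}{31}$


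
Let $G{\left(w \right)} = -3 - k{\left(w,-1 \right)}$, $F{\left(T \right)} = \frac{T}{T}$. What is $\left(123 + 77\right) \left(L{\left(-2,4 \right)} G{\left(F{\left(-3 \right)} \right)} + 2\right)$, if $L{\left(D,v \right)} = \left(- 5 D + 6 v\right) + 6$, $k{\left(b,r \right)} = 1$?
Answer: $-31600$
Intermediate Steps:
$F{\left(T \right)} = 1$
$L{\left(D,v \right)} = 6 - 5 D + 6 v$
$G{\left(w \right)} = -4$ ($G{\left(w \right)} = -3 - 1 = -4$)
$\left(123 + 77\right) \left(L{\left(-2,4 \right)} G{\left(F{\left(-3 \right)} \right)} + 2\right) = \left(123 + 77\right) \left(\left(6 - -10 + 6 \cdot 4\right) \left(-4\right) + 2\right) = 200 \left(\left(6 + 10 + 24\right) \left(-4\right) + 2\right) = 200 \left(40 \left(-4\right) + 2\right) = 200 \left(-160 + 2\right) = 200 \left(-158\right) = -31600$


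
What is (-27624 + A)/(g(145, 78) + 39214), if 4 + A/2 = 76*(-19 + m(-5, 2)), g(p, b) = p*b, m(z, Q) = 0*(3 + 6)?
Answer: -7630/12631 ≈ -0.60407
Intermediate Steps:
m(z, Q) = 0 (m(z, Q) = 0*9 = 0)
g(p, b) = b*p
A = -2896 (A = -8 + 2*(76*(-19 + 0)) = -8 + 2*(76*(-19)) = -8 + 2*(-1444) = -8 - 2888 = -2896)
(-27624 + A)/(g(145, 78) + 39214) = (-27624 - 2896)/(78*145 + 39214) = -30520/(11310 + 39214) = -30520/50524 = -30520*1/50524 = -7630/12631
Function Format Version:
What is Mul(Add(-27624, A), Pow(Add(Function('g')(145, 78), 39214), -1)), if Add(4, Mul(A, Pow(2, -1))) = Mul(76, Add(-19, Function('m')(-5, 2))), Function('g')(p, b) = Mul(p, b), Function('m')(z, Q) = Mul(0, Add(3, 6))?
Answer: Rational(-7630, 12631) ≈ -0.60407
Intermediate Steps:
Function('m')(z, Q) = 0 (Function('m')(z, Q) = Mul(0, 9) = 0)
Function('g')(p, b) = Mul(b, p)
A = -2896 (A = Add(-8, Mul(2, Mul(76, Add(-19, 0)))) = Add(-8, Mul(2, Mul(76, -19))) = Add(-8, Mul(2, -1444)) = Add(-8, -2888) = -2896)
Mul(Add(-27624, A), Pow(Add(Function('g')(145, 78), 39214), -1)) = Mul(Add(-27624, -2896), Pow(Add(Mul(78, 145), 39214), -1)) = Mul(-30520, Pow(Add(11310, 39214), -1)) = Mul(-30520, Pow(50524, -1)) = Mul(-30520, Rational(1, 50524)) = Rational(-7630, 12631)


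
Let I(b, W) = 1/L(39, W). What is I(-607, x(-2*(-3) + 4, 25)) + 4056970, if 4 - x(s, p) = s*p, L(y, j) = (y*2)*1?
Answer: 316443661/78 ≈ 4.0570e+6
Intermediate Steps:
L(y, j) = 2*y (L(y, j) = (2*y)*1 = 2*y)
x(s, p) = 4 - p*s (x(s, p) = 4 - s*p = 4 - p*s)
I(b, W) = 1/78 (I(b, W) = 1/(2*39) = 1/78)
I(-607, x(-2*(-3) + 4, 25)) + 4056970 = 1/78 + 4056970 = 316443661/78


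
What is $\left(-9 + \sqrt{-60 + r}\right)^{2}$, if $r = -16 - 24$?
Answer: $\left(9 - 10 i\right)^{2} \approx -19.0 - 180.0 i$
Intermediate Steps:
$r = -40$
$\left(-9 + \sqrt{-60 + r}\right)^{2} = \left(-9 + \sqrt{-60 - 40}\right)^{2} = \left(-9 + \sqrt{-100}\right)^{2} = \left(-9 + 10 i\right)^{2}$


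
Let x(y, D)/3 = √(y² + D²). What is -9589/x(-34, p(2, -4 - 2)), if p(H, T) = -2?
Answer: -9589*√290/1740 ≈ -93.848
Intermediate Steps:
x(y, D) = 3*√(D² + y²) (x(y, D) = 3*√(y² + D²) = 3*√(D² + y²))
-9589/x(-34, p(2, -4 - 2)) = -9589*1/(3*√((-2)² + (-34)²)) = -9589*1/(3*√(4 + 1156)) = -9589*√290/1740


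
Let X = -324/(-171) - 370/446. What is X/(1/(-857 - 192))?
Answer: -4734137/4237 ≈ -1117.3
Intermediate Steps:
X = 4513/4237 (X = -324*(-1/171) - 370*1/446 = 36/19 - 185/223 = 4513/4237 ≈ 1.0651)
X/(1/(-857 - 192)) = 4513/(4237*(1/(-857 - 192))) = 4513/(4237*(1/(-1049))) = 4513/(4237*(-1/1049)) = (4513/4237)*(-1049) = -4734137/4237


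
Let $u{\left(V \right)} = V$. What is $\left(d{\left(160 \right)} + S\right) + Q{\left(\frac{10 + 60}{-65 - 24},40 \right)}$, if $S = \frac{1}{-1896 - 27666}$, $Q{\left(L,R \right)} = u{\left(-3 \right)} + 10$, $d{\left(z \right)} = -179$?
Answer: $- \frac{5084665}{29562} \approx -172.0$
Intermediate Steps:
$Q{\left(L,R \right)} = 7$ ($Q{\left(L,R \right)} = -3 + 10 = 7$)
$S = - \frac{1}{29562}$ ($S = \frac{1}{-29562} = - \frac{1}{29562} \approx -3.3827 \cdot 10^{-5}$)
$\left(d{\left(160 \right)} + S\right) + Q{\left(\frac{10 + 60}{-65 - 24},40 \right)} = \left(-179 - \frac{1}{29562}\right) + 7 = - \frac{5291599}{29562} + 7 = - \frac{5084665}{29562}$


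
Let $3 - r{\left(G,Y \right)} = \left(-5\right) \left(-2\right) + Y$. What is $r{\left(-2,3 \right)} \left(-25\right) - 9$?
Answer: $241$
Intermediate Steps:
$r{\left(G,Y \right)} = -7 - Y$ ($r{\left(G,Y \right)} = 3 - \left(\left(-5\right) \left(-2\right) + Y\right) = 3 - \left(10 + Y\right) = -7 - Y$)
$r{\left(-2,3 \right)} \left(-25\right) - 9 = \left(-7 - 3\right) \left(-25\right) - 9 = \left(-10\right) \left(-25\right) - 9 = 250 - 9 = 241$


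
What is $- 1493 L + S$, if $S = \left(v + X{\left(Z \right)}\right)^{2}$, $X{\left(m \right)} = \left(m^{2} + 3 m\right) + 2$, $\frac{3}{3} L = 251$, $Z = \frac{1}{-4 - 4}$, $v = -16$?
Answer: $- \frac{1534102767}{4096} \approx -3.7454 \cdot 10^{5}$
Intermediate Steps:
$Z = - \frac{1}{8}$ ($Z = \frac{1}{-8} = - \frac{1}{8} \approx -0.125$)
$L = 251$
$X{\left(m \right)} = 2 + m^{2} + 3 m$
$S = \frac{844561}{4096}$ ($S = \left(-16 + \left(2 + \left(- \frac{1}{8}\right)^{2} + 3 \left(- \frac{1}{8}\right)\right)\right)^{2} = \left(-16 + \left(2 + \frac{1}{64} - \frac{3}{8}\right)\right)^{2} = \left(-16 + \frac{105}{64}\right)^{2} = \left(- \frac{919}{64}\right)^{2} = \frac{844561}{4096} \approx 206.19$)
$- 1493 L + S = \left(-1493\right) 251 + \frac{844561}{4096} = -374743 + \frac{844561}{4096} = - \frac{1534102767}{4096}$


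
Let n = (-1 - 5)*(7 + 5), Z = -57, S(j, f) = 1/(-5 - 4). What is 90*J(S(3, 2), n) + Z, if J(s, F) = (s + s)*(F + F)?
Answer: 2823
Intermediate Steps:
S(j, f) = -⅑ (S(j, f) = 1/(-9) = -⅑)
n = -72 (n = -6*12 = -72)
J(s, F) = 4*F*s (J(s, F) = (2*s)*(2*F) = 4*F*s)
90*J(S(3, 2), n) + Z = 90*(4*(-72)*(-⅑)) - 57 = 90*32 - 57 = 2880 - 57 = 2823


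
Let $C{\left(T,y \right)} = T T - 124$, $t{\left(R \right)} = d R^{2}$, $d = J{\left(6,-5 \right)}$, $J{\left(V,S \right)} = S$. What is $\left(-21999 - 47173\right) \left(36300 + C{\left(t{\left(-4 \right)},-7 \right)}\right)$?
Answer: $-2945067072$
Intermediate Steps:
$d = -5$
$t{\left(R \right)} = - 5 R^{2}$
$C{\left(T,y \right)} = -124 + T^{2}$ ($C{\left(T,y \right)} = T^{2} - 124 = -124 + T^{2}$)
$\left(-21999 - 47173\right) \left(36300 + C{\left(t{\left(-4 \right)},-7 \right)}\right) = \left(-21999 - 47173\right) \left(36300 - \left(124 - \left(- 5 \left(-4\right)^{2}\right)^{2}\right)\right) = - 69172 \left(36300 - \left(124 - \left(\left(-5\right) 16\right)^{2}\right)\right) = - 69172 \left(36300 - \left(124 - \left(-80\right)^{2}\right)\right) = - 69172 \left(36300 + \left(-124 + 6400\right)\right) = - 69172 \left(36300 + 6276\right) = \left(-69172\right) 42576 = -2945067072$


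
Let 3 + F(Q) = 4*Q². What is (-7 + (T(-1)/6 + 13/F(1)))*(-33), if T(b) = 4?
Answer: -220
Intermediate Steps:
F(Q) = -3 + 4*Q²
(-7 + (T(-1)/6 + 13/F(1)))*(-33) = (-7 + (4/6 + 13/(-3 + 4*1²)))*(-33) = (-7 + (4*(⅙) + 13/(-3 + 4*1)))*(-33) = (-7 + (⅔ + 13/(-3 + 4)))*(-33) = (-7 + (⅔ + 13/1))*(-33) = (-7 + (⅔ + 13*1))*(-33) = (-7 + (⅔ + 13))*(-33) = (-7 + 41/3)*(-33) = (20/3)*(-33) = -220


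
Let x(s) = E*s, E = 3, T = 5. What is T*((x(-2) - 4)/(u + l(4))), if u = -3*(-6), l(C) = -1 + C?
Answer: -50/21 ≈ -2.3810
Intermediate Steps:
u = 18
x(s) = 3*s
T*((x(-2) - 4)/(u + l(4))) = 5*((3*(-2) - 4)/(18 + (-1 + 4))) = 5*((-6 - 4)/(18 + 3)) = 5*(-10/21) = -50/21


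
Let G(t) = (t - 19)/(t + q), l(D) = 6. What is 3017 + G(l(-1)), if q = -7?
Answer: 3030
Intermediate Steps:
G(t) = (-19 + t)/(-7 + t) (G(t) = (t - 19)/(t - 7) = (-19 + t)/(-7 + t))
3017 + G(l(-1)) = 3017 + (-19 + 6)/(-7 + 6) = 3017 - 13/(-1) = 3017 - 1*(-13) = 3017 + 13 = 3030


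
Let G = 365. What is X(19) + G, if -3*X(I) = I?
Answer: 1076/3 ≈ 358.67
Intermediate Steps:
X(I) = -I/3
X(19) + G = -⅓*19 + 365 = -19/3 + 365 = 1076/3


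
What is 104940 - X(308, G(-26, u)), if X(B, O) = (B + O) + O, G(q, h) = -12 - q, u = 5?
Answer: 104604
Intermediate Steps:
X(B, O) = B + 2*O
104940 - X(308, G(-26, u)) = 104940 - (308 + 2*(-12 - 1*(-26))) = 104940 - (308 + 2*(-12 + 26)) = 104940 - (308 + 2*14) = 104940 - (308 + 28) = 104940 - 1*336 = 104940 - 336 = 104604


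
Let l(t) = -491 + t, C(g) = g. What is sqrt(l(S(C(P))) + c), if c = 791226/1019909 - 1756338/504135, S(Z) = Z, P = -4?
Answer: I*sqrt(418085898527154799155)/916527315 ≈ 22.309*I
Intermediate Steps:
c = -27302357132/10081800465 (c = 791226*(1/1019909) - 1756338*1/504135 = 791226/1019909 - 34438/9885 = -27302357132/10081800465 ≈ -2.7081)
sqrt(l(S(C(P))) + c) = sqrt((-491 - 4) - 27302357132/10081800465) = sqrt(-495 - 27302357132/10081800465) = sqrt(-5017793587307/10081800465) = I*sqrt(418085898527154799155)/916527315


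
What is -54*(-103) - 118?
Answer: 5444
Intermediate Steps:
-54*(-103) - 118 = 5562 - 118 = 5444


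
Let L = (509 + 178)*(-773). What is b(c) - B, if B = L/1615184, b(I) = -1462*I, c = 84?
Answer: -198356985621/1615184 ≈ -1.2281e+5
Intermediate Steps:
L = -531051 (L = 687*(-773) = -531051)
B = -531051/1615184 ≈ -0.32879
b(c) - B = -1462*84 - 1*(-531051/1615184) = -122808 + 531051/1615184 = -198356985621/1615184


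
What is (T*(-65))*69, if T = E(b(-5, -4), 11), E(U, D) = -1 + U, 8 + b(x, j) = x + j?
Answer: 80730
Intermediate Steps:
b(x, j) = -8 + j + x (b(x, j) = -8 + (x + j) = -8 + (j + x) = -8 + j + x)
T = -18 (T = -1 + (-8 - 4 - 5) = -1 - 17 = -18)
(T*(-65))*69 = -18*(-65)*69 = 1170*69 = 80730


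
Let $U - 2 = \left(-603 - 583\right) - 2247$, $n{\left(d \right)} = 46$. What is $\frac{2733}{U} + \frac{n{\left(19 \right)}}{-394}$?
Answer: $- \frac{617314}{675907} \approx -0.91331$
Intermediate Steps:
$U = -3431$ ($U = 2 - 3433 = -3431$)
$\frac{2733}{U} + \frac{n{\left(19 \right)}}{-394} = \frac{2733}{-3431} + \frac{46}{-394} = 2733 \left(- \frac{1}{3431}\right) + 46 \left(- \frac{1}{394}\right) = - \frac{2733}{3431} - \frac{23}{197} = - \frac{617314}{675907}$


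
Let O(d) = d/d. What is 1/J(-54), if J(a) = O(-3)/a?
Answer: -54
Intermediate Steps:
O(d) = 1
J(a) = 1/a
1/J(-54) = 1/(1/(-54)) = 1/(-1/54) = -54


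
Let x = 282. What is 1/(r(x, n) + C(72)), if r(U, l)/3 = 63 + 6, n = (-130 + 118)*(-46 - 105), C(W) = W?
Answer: 1/279 ≈ 0.0035842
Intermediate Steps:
n = 1812 (n = -12*(-151) = 1812)
r(U, l) = 207 (r(U, l) = 3*(63 + 6) = 3*69 = 207)
1/(r(x, n) + C(72)) = 1/(207 + 72) = 1/279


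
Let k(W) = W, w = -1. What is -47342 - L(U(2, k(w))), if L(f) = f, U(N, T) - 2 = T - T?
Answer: -47344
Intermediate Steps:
U(N, T) = 2 (U(N, T) = 2 + (T - T) = 2 + 0 = 2)
-47342 - L(U(2, k(w))) = -47342 - 1*2 = -47342 - 2 = -47344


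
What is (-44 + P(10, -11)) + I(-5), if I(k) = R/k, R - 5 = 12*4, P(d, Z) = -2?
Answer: -283/5 ≈ -56.600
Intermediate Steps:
R = 53 (R = 5 + 12*4 = 5 + 48 = 53)
I(k) = 53/k
(-44 + P(10, -11)) + I(-5) = (-44 - 2) + 53/(-5) = -46 + 53*(-1/5) = -46 - 53/5 = -283/5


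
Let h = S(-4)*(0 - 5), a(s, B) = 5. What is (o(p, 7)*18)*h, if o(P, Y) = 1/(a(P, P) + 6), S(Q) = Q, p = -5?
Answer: 360/11 ≈ 32.727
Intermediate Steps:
o(P, Y) = 1/11 (o(P, Y) = 1/(5 + 6) = 1/11)
h = 20 (h = -4*(0 - 5) = -4*(-5) = 20)
(o(p, 7)*18)*h = ((1/11)*18)*20 = (18/11)*20 = 360/11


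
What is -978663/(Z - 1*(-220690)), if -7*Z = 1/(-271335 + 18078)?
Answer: -1734972787737/391239011311 ≈ -4.4346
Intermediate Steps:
Z = 1/1772799 (Z = -1/(7*(-271335 + 18078)) = -⅐/(-253257) = -⅐*(-1/253257) = 1/1772799 ≈ 5.6408e-7)
-978663/(Z - 1*(-220690)) = -978663/(1/1772799 - 1*(-220690)) = -978663/(1/1772799 + 220690) = -978663/391239011311/1772799 = -978663*1772799/391239011311 = -1734972787737/391239011311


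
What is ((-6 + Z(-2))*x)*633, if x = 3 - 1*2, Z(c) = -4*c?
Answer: 1266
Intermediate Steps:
x = 1 (x = 3 - 2 = 1)
((-6 + Z(-2))*x)*633 = ((-6 - 4*(-2))*1)*633 = ((-6 + 8)*1)*633 = (2*1)*633 = 2*633 = 1266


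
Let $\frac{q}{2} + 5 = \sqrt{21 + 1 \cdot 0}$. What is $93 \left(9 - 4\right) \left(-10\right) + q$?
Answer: $-4660 + 2 \sqrt{21} \approx -4650.8$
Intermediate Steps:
$q = -10 + 2 \sqrt{21}$ ($q = -10 + 2 \sqrt{21 + 1 \cdot 0} = -10 + 2 \sqrt{21 + 0} = -10 + 2 \sqrt{21} \approx -0.83485$)
$93 \left(9 - 4\right) \left(-10\right) + q = 93 \left(9 - 4\right) \left(-10\right) - \left(10 - 2 \sqrt{21}\right) = 93 \cdot 5 \left(-10\right) - \left(10 - 2 \sqrt{21}\right) = 93 \left(-50\right) - \left(10 - 2 \sqrt{21}\right) = -4650 - \left(10 - 2 \sqrt{21}\right) = -4660 + 2 \sqrt{21}$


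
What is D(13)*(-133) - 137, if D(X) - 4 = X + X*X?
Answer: -24875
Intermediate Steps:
D(X) = 4 + X + X² (D(X) = 4 + (X + X*X) = 4 + (X + X²) = 4 + X + X²)
D(13)*(-133) - 137 = (4 + 13 + 13²)*(-133) - 137 = (4 + 13 + 169)*(-133) - 137 = 186*(-133) - 137 = -24738 - 137 = -24875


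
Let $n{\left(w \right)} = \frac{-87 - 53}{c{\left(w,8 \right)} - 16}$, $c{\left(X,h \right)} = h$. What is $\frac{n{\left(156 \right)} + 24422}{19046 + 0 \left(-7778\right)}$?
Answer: $\frac{48879}{38092} \approx 1.2832$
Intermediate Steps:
$n{\left(w \right)} = \frac{35}{2}$ ($n{\left(w \right)} = \frac{-87 - 53}{8 - 16} = - \frac{140}{-8} = \left(-140\right) \left(- \frac{1}{8}\right) = \frac{35}{2}$)
$\frac{n{\left(156 \right)} + 24422}{19046 + 0 \left(-7778\right)} = \frac{\frac{35}{2} + 24422}{19046 + 0 \left(-7778\right)} = \frac{48879}{2 \left(19046 + 0\right)} = \frac{48879}{2 \cdot 19046} = \frac{48879}{2} \cdot \frac{1}{19046} = \frac{48879}{38092}$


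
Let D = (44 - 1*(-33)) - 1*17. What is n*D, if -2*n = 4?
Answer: -120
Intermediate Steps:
n = -2 (n = -1/2*4 = -2)
D = 60 (D = (44 + 33) - 17 = 77 - 17 = 60)
n*D = -2*60 = -120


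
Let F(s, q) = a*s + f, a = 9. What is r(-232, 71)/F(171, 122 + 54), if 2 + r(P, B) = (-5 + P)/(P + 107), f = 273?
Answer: -13/226500 ≈ -5.7395e-5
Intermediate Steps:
F(s, q) = 273 + 9*s (F(s, q) = 9*s + 273 = 273 + 9*s)
r(P, B) = -2 + (-5 + P)/(107 + P) (r(P, B) = -2 + (-5 + P)/(P + 107) = -2 + (-5 + P)/(107 + P))
r(-232, 71)/F(171, 122 + 54) = ((-219 - 1*(-232))/(107 - 232))/(273 + 9*171) = ((-219 + 232)/(-125))/(273 + 1539) = -1/125*13/1812 = -13/125*1/1812 = -13/226500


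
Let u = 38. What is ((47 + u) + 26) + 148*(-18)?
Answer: -2553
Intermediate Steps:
((47 + u) + 26) + 148*(-18) = ((47 + 38) + 26) + 148*(-18) = (85 + 26) - 2664 = 111 - 2664 = -2553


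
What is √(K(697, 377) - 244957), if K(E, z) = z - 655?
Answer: I*√245235 ≈ 495.21*I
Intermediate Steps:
K(E, z) = -655 + z
√(K(697, 377) - 244957) = √((-655 + 377) - 244957) = √(-278 - 244957) = √(-245235) = I*√245235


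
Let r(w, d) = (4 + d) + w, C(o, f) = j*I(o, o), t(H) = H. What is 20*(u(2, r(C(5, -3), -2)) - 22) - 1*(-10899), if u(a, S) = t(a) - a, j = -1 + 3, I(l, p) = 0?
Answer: 10459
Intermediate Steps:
j = 2
C(o, f) = 0 (C(o, f) = 2*0 = 0)
r(w, d) = 4 + d + w
u(a, S) = 0 (u(a, S) = a - a = 0)
20*(u(2, r(C(5, -3), -2)) - 22) - 1*(-10899) = 20*(0 - 22) - 1*(-10899) = 20*(-22) + 10899 = -440 + 10899 = 10459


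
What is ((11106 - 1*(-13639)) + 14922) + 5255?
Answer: 44922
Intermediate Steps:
((11106 - 1*(-13639)) + 14922) + 5255 = ((11106 + 13639) + 14922) + 5255 = (24745 + 14922) + 5255 = 39667 + 5255 = 44922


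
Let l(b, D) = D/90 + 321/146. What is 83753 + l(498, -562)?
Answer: 550230629/6570 ≈ 83749.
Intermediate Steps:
l(b, D) = 321/146 + D/90 (l(b, D) = D*(1/90) + 321*(1/146) = D/90 + 321/146 = 321/146 + D/90)
83753 + l(498, -562) = 83753 + (321/146 + (1/90)*(-562)) = 83753 + (321/146 - 281/45) = 83753 - 26581/6570 = 550230629/6570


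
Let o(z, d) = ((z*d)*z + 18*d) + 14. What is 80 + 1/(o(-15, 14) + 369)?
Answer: 302801/3785 ≈ 80.000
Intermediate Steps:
o(z, d) = 14 + 18*d + d*z² (o(z, d) = ((d*z)*z + 18*d) + 14 = (d*z² + 18*d) + 14 = (18*d + d*z²) + 14 = 14 + 18*d + d*z²)
80 + 1/(o(-15, 14) + 369) = 80 + 1/((14 + 18*14 + 14*(-15)²) + 369) = 80 + 1/((14 + 252 + 14*225) + 369) = 80 + 1/((14 + 252 + 3150) + 369) = 80 + 1/(3416 + 369) = 80 + 1/3785 = 302801/3785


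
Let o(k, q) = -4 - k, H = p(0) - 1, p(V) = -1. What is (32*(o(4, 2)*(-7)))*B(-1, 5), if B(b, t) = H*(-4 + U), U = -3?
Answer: 25088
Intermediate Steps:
H = -2 (H = -1 - 1 = -2)
B(b, t) = 14 (B(b, t) = -2*(-4 - 3) = -2*(-7) = 14)
(32*(o(4, 2)*(-7)))*B(-1, 5) = (32*((-4 - 1*4)*(-7)))*14 = (32*((-4 - 4)*(-7)))*14 = (32*(-8*(-7)))*14 = (32*56)*14 = 1792*14 = 25088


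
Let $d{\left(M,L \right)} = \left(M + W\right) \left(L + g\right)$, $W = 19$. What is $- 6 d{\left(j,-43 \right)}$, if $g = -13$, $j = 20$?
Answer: $13104$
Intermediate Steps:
$d{\left(M,L \right)} = \left(-13 + L\right) \left(19 + M\right)$ ($d{\left(M,L \right)} = \left(M + 19\right) \left(L - 13\right) = \left(19 + M\right) \left(-13 + L\right) = \left(-13 + L\right) \left(19 + M\right)$)
$- 6 d{\left(j,-43 \right)} = - 6 \left(-247 - 260 + 19 \left(-43\right) - 860\right) = - 6 \left(-247 - 260 - 817 - 860\right) = \left(-6\right) \left(-2184\right) = 13104$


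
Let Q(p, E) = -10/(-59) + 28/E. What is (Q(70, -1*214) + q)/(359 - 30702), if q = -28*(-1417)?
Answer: -250474832/191555359 ≈ -1.3076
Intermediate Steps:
q = 39676
Q(p, E) = 10/59 + 28/E (Q(p, E) = -10*(-1/59) + 28/E = 10/59 + 28/E)
(Q(70, -1*214) + q)/(359 - 30702) = ((10/59 + 28/((-1*214))) + 39676)/(359 - 30702) = ((10/59 + 28/(-214)) + 39676)/(-30343) = ((10/59 + 28*(-1/214)) + 39676)*(-1/30343) = ((10/59 - 14/107) + 39676)*(-1/30343) = (244/6313 + 39676)*(-1/30343) = (250474832/6313)*(-1/30343) = -250474832/191555359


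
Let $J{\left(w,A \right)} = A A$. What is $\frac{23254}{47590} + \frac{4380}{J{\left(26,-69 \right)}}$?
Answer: $\frac{53192749}{37762665} \approx 1.4086$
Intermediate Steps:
$J{\left(w,A \right)} = A^{2}$
$\frac{23254}{47590} + \frac{4380}{J{\left(26,-69 \right)}} = \frac{23254}{47590} + \frac{4380}{\left(-69\right)^{2}} = 23254 \cdot \frac{1}{47590} + \frac{4380}{4761} = \frac{11627}{23795} + 4380 \cdot \frac{1}{4761} = \frac{11627}{23795} + \frac{1460}{1587} = \frac{53192749}{37762665}$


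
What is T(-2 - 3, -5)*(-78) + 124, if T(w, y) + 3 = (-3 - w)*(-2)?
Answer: 670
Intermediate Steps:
T(w, y) = 3 + 2*w (T(w, y) = -3 + (-3 - w)*(-2) = -3 + (6 + 2*w) = 3 + 2*w)
T(-2 - 3, -5)*(-78) + 124 = (3 + 2*(-2 - 3))*(-78) + 124 = (3 + 2*(-5))*(-78) + 124 = (3 - 10)*(-78) + 124 = -7*(-78) + 124 = 546 + 124 = 670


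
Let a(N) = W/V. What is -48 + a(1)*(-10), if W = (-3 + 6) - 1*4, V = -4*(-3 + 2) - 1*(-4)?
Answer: -187/4 ≈ -46.750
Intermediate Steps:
V = 8 (V = -4*(-1) + 4 = 4 + 4 = 8)
W = -1 (W = 3 - 4 = -1)
a(N) = -⅛ (a(N) = -1/8 = -1*⅛ = -⅛)
-48 + a(1)*(-10) = -48 - ⅛*(-10) = -48 + 5/4 = -187/4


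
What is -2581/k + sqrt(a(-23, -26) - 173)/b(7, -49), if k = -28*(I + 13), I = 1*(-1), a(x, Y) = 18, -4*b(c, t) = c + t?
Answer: 2581/336 + 2*I*sqrt(155)/21 ≈ 7.6815 + 1.1857*I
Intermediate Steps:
b(c, t) = -c/4 - t/4 (b(c, t) = -(c + t)/4 = -c/4 - t/4)
I = -1
k = -336 (k = -28*(-1 + 13) = -28*12 = -336)
-2581/k + sqrt(a(-23, -26) - 173)/b(7, -49) = -2581/(-336) + sqrt(18 - 173)/(-1/4*7 - 1/4*(-49)) = -2581*(-1/336) + sqrt(-155)/(-7/4 + 49/4) = 2581/336 + (I*sqrt(155))/(21/2) = 2581/336 + (I*sqrt(155))*(2/21) = 2581/336 + 2*I*sqrt(155)/21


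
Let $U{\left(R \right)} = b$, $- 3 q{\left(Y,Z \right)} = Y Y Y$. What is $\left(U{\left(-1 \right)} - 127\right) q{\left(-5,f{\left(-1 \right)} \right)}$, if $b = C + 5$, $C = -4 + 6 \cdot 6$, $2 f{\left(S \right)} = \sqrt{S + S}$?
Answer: $-3750$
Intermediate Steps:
$f{\left(S \right)} = \frac{\sqrt{2} \sqrt{S}}{2}$ ($f{\left(S \right)} = \frac{\sqrt{S + S}}{2} = \frac{\sqrt{2 S}}{2} = \frac{\sqrt{2} \sqrt{S}}{2}$)
$C = 32$ ($C = -4 + 36 = 32$)
$q{\left(Y,Z \right)} = - \frac{Y^{3}}{3}$ ($q{\left(Y,Z \right)} = - \frac{Y Y Y}{3} = - \frac{Y^{2} Y}{3} = - \frac{Y^{3}}{3}$)
$b = 37$ ($b = 32 + 5 = 37$)
$U{\left(R \right)} = 37$
$\left(U{\left(-1 \right)} - 127\right) q{\left(-5,f{\left(-1 \right)} \right)} = \left(37 - 127\right) \left(- \frac{\left(-5\right)^{3}}{3}\right) = - 90 \left(\left(- \frac{1}{3}\right) \left(-125\right)\right) = \left(-90\right) \frac{125}{3} = -3750$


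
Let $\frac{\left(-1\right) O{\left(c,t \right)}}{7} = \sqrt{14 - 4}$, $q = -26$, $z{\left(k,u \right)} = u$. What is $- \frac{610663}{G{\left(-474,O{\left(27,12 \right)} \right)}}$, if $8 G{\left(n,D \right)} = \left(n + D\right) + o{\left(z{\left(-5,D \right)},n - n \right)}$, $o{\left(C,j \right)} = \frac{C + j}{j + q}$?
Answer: $\frac{782684324448}{75787363} - \frac{11114066600 \sqrt{10}}{75787363} \approx 9863.6$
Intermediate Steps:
$O{\left(c,t \right)} = - 7 \sqrt{10}$ ($O{\left(c,t \right)} = - 7 \sqrt{14 - 4} = - 7 \sqrt{10}$)
$o{\left(C,j \right)} = \frac{C + j}{-26 + j}$ ($o{\left(C,j \right)} = \frac{C + j}{j - 26} = \frac{C + j}{-26 + j}$)
$G{\left(n,D \right)} = \frac{n}{8} + \frac{25 D}{208}$ ($G{\left(n,D \right)} = \frac{\left(n + D\right) + \frac{D + \left(n - n\right)}{-26 + \left(n - n\right)}}{8} = \frac{\left(D + n\right) + \frac{D + 0}{-26 + 0}}{8} = \frac{\left(D + n\right) + \frac{D}{-26}}{8} = \frac{\left(D + n\right) - \frac{D}{26}}{8} = \frac{n + \frac{25 D}{26}}{8} = \frac{n}{8} + \frac{25 D}{208}$)
$- \frac{610663}{G{\left(-474,O{\left(27,12 \right)} \right)}} = - \frac{610663}{\frac{1}{8} \left(-474\right) + \frac{25 \left(- 7 \sqrt{10}\right)}{208}} = - \frac{610663}{- \frac{237}{4} - \frac{175 \sqrt{10}}{208}}$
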